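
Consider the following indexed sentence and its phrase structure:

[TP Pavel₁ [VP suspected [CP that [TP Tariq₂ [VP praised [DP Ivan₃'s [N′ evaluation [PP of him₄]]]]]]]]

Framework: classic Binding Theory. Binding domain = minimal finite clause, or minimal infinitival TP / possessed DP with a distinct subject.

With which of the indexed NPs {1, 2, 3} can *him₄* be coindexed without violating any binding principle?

{1, 2}

*him* is a pronoun, so Principle B applies: it must be free in its binding domain.
Binding domain of *him₄*: the possessed DP, whose subject is Ivan₃.
*Pavel₁* c-commands the pronoun but from outside its binding domain, and is not c-commanded by it → coindexation permitted.
*Tariq₂* c-commands the pronoun but from outside its binding domain, and is not c-commanded by it → coindexation permitted.
*Ivan₃* c-commands the pronoun within its binding domain → coindexation would violate Principle B.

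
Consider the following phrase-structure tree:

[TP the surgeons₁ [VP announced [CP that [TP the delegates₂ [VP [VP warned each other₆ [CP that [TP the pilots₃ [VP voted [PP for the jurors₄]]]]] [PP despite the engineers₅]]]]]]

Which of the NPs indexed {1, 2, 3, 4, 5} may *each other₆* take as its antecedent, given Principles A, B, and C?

{2}

*each other* is an anaphor, so Principle A applies: it must be bound in its binding domain.
Binding domain of *each other₆*: the embedded TP, whose subject is the delegates₂.
*the surgeons₁* c-commands the anaphor but is outside its binding domain → cannot satisfy Principle A.
*the delegates₂* c-commands the anaphor within its binding domain → licit binder.
*the pilots₃* does not c-command the anaphor → cannot bind it.
*the jurors₄* does not c-command the anaphor → cannot bind it.
*the engineers₅* does not c-command the anaphor → cannot bind it.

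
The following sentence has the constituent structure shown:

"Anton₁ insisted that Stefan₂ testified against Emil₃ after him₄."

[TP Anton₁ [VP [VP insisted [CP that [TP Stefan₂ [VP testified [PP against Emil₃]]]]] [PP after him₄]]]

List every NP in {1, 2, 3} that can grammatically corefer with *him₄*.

{2, 3}

*him* is a pronoun, so Principle B applies: it must be free in its binding domain.
Binding domain of *him₄*: the matrix TP, whose subject is Anton₁.
*Anton₁* c-commands the pronoun within its binding domain → coindexation would violate Principle B.
*Stefan₂* and the pronoun do not c-command one another → neither Principle B nor Principle C is at stake; coindexation permitted.
*Emil₃* and the pronoun do not c-command one another → neither Principle B nor Principle C is at stake; coindexation permitted.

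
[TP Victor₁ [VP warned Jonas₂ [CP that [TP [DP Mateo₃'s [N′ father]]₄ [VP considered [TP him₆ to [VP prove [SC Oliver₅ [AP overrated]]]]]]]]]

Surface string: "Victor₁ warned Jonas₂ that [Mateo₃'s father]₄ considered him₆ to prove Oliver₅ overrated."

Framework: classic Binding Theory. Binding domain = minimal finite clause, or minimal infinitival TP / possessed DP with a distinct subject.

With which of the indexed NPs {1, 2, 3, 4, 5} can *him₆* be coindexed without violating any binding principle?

*him* is a pronoun, so Principle B applies: it must be free in its binding domain.
Binding domain of *him₆*: the embedded TP, whose subject is [Mateo₃'s father]₄.
*Victor₁* c-commands the pronoun but from outside its binding domain, and is not c-commanded by it → coindexation permitted.
*Jonas₂* c-commands the pronoun but from outside its binding domain, and is not c-commanded by it → coindexation permitted.
*Mateo₃* and the pronoun do not c-command one another → neither Principle B nor Principle C is at stake; coindexation permitted.
*[Mateo₃'s father]₄* c-commands the pronoun within its binding domain → coindexation would violate Principle B.
*Oliver₅*: the pronoun c-commands this R-expression → coindexation would violate Principle C on *Oliver₅*.

{1, 2, 3}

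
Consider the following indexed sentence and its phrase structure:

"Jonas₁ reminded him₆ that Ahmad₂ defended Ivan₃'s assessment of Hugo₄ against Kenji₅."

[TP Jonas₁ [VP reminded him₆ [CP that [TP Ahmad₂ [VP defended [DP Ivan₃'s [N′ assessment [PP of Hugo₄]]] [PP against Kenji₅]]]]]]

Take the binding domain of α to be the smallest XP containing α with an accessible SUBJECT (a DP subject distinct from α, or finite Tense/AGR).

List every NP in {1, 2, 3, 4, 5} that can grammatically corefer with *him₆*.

none

*him* is a pronoun, so Principle B applies: it must be free in its binding domain.
Binding domain of *him₆*: the matrix TP, whose subject is Jonas₁.
*Jonas₁* c-commands the pronoun within its binding domain → coindexation would violate Principle B.
*Ahmad₂*: the pronoun c-commands this R-expression → coindexation would violate Principle C on *Ahmad₂*.
*Ivan₃*: the pronoun c-commands this R-expression → coindexation would violate Principle C on *Ivan₃*.
*Hugo₄*: the pronoun c-commands this R-expression → coindexation would violate Principle C on *Hugo₄*.
*Kenji₅*: the pronoun c-commands this R-expression → coindexation would violate Principle C on *Kenji₅*.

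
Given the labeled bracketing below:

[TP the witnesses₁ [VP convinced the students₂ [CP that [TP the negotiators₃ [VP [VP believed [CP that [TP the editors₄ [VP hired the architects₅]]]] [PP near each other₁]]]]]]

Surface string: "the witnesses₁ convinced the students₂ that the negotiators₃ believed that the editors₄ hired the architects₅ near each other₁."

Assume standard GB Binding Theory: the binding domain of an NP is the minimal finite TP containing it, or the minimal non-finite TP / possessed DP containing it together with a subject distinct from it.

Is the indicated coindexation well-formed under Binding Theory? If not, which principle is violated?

Principle A

The two coindexed NPs are *the witnesses₁* and *each other₁*.
*each other₁* is an anaphor. Principle A requires it to be bound within its binding domain — the embedded TP, whose subject is the negotiators₃.
Within that domain it is c-commanded by *the negotiators₃*, which does not share its index.
*the witnesses₁* does c-command the anaphor, but from outside its binding domain.
The anaphor is unbound in its domain → Principle A violation.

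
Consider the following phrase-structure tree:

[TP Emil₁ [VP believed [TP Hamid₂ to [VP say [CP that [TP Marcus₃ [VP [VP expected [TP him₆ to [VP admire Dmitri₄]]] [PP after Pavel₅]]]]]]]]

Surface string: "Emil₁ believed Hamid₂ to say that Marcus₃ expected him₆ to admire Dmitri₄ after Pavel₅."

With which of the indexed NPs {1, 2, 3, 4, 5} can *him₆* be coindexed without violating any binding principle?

*him* is a pronoun, so Principle B applies: it must be free in its binding domain.
Binding domain of *him₆*: the embedded TP, whose subject is Marcus₃.
*Emil₁* c-commands the pronoun but from outside its binding domain, and is not c-commanded by it → coindexation permitted.
*Hamid₂* c-commands the pronoun but from outside its binding domain, and is not c-commanded by it → coindexation permitted.
*Marcus₃* c-commands the pronoun within its binding domain → coindexation would violate Principle B.
*Dmitri₄*: the pronoun c-commands this R-expression → coindexation would violate Principle C on *Dmitri₄*.
*Pavel₅* and the pronoun do not c-command one another → neither Principle B nor Principle C is at stake; coindexation permitted.

{1, 2, 5}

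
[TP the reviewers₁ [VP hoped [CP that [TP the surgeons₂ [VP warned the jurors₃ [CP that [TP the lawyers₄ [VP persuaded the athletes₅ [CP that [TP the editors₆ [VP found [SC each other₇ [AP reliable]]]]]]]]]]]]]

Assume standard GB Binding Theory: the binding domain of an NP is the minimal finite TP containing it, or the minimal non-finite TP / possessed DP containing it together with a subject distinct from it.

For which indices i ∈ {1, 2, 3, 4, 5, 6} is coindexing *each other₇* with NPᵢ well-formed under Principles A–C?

{6}

*each other* is an anaphor, so Principle A applies: it must be bound in its binding domain.
Binding domain of *each other₇*: the embedded TP, whose subject is the editors₆.
*the reviewers₁* c-commands the anaphor but is outside its binding domain → cannot satisfy Principle A.
*the surgeons₂* c-commands the anaphor but is outside its binding domain → cannot satisfy Principle A.
*the jurors₃* c-commands the anaphor but is outside its binding domain → cannot satisfy Principle A.
*the lawyers₄* c-commands the anaphor but is outside its binding domain → cannot satisfy Principle A.
*the athletes₅* c-commands the anaphor but is outside its binding domain → cannot satisfy Principle A.
*the editors₆* c-commands the anaphor within its binding domain → licit binder.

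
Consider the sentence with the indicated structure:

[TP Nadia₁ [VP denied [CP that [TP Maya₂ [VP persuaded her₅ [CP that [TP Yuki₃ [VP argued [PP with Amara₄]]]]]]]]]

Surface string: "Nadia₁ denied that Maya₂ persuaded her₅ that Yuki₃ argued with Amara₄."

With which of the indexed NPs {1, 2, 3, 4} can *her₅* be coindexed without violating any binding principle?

*her* is a pronoun, so Principle B applies: it must be free in its binding domain.
Binding domain of *her₅*: the embedded TP, whose subject is Maya₂.
*Nadia₁* c-commands the pronoun but from outside its binding domain, and is not c-commanded by it → coindexation permitted.
*Maya₂* c-commands the pronoun within its binding domain → coindexation would violate Principle B.
*Yuki₃*: the pronoun c-commands this R-expression → coindexation would violate Principle C on *Yuki₃*.
*Amara₄*: the pronoun c-commands this R-expression → coindexation would violate Principle C on *Amara₄*.

{1}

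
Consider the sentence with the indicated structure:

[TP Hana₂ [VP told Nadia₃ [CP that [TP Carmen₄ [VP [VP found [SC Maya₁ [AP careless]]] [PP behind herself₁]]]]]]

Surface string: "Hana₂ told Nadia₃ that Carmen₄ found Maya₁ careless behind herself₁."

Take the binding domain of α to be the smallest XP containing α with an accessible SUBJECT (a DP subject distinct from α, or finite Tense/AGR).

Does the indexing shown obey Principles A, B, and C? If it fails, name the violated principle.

The two coindexed NPs are *Maya₁* and *herself₁*.
*herself₁* is an anaphor. Principle A requires it to be bound within its binding domain — the embedded TP, whose subject is Carmen₄.
Within that domain it is c-commanded by *Carmen₄*, which does not share its index.
*Maya₁* does not c-command the anaphor at all.
The anaphor is unbound in its domain → Principle A violation.

Principle A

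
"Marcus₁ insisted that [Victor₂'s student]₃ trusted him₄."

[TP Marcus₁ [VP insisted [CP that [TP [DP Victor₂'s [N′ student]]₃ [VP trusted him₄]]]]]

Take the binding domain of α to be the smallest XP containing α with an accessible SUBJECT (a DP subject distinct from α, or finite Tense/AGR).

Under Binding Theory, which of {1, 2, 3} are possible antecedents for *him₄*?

{1, 2}

*him* is a pronoun, so Principle B applies: it must be free in its binding domain.
Binding domain of *him₄*: the embedded TP, whose subject is [Victor₂'s student]₃.
*Marcus₁* c-commands the pronoun but from outside its binding domain, and is not c-commanded by it → coindexation permitted.
*Victor₂* and the pronoun do not c-command one another → neither Principle B nor Principle C is at stake; coindexation permitted.
*[Victor₂'s student]₃* c-commands the pronoun within its binding domain → coindexation would violate Principle B.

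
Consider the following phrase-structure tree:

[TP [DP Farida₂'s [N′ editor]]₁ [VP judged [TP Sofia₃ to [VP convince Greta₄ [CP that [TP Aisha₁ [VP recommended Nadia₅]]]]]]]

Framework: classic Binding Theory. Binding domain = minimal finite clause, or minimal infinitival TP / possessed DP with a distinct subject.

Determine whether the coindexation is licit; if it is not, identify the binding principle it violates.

The two coindexed NPs are *[Farida₂'s editor]₁* and *Aisha₁*.
*Aisha₁* is an R-expression. Principle C requires it to be free everywhere.
*[Farida₂'s editor]₁* c-commands it and carries the same index.
The R-expression is bound → Principle C violation.

Principle C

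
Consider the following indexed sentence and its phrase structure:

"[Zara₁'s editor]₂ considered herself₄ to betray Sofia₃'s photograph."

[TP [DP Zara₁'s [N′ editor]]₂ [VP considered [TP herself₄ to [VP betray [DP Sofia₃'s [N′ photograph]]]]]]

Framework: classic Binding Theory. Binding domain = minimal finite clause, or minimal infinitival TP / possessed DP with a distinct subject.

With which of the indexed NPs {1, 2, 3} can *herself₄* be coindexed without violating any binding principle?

{2}

*herself* is an anaphor, so Principle A applies: it must be bound in its binding domain.
Binding domain of *herself₄*: the matrix TP, whose subject is [Zara₁'s editor]₂.
*Zara₁* does not c-command the anaphor → cannot bind it.
*[Zara₁'s editor]₂* c-commands the anaphor within its binding domain → licit binder.
*Sofia₃* does not c-command the anaphor → cannot bind it.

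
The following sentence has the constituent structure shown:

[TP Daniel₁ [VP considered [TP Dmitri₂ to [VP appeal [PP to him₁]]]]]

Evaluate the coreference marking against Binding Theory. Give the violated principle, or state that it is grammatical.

The two coindexed NPs are *Daniel₁* and *him₁*.
*him₁* is a pronoun; its binding domain is the embedded TP, whose subject is Dmitri₂. Within that domain it is c-commanded only by *Dmitri₂*, which carries a different index — the pronoun is free locally, so Principle B holds.
*Daniel₁* is an R-expression; *him₁* does not c-command it, and no other NP shares its index, so Principle C is satisfied.
All principles are respected.

grammatical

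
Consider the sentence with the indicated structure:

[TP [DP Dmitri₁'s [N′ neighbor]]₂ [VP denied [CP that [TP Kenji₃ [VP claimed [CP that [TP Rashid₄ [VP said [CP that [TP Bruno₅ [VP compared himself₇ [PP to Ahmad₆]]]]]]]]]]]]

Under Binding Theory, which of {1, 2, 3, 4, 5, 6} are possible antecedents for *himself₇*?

{5}

*himself* is an anaphor, so Principle A applies: it must be bound in its binding domain.
Binding domain of *himself₇*: the embedded TP, whose subject is Bruno₅.
*Dmitri₁* does not c-command the anaphor → cannot bind it.
*[Dmitri₁'s neighbor]₂* c-commands the anaphor but is outside its binding domain → cannot satisfy Principle A.
*Kenji₃* c-commands the anaphor but is outside its binding domain → cannot satisfy Principle A.
*Rashid₄* c-commands the anaphor but is outside its binding domain → cannot satisfy Principle A.
*Bruno₅* c-commands the anaphor within its binding domain → licit binder.
*Ahmad₆* does not c-command the anaphor → cannot bind it.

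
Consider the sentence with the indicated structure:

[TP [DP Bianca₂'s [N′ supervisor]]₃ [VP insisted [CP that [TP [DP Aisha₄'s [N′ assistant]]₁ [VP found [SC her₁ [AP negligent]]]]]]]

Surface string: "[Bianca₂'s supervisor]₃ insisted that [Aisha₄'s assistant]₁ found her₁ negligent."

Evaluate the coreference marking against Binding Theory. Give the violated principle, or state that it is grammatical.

The two coindexed NPs are *[Aisha₄'s assistant]₁* and *her₁*.
*her₁* is a pronoun. Its binding domain is the embedded TP, whose subject is [Aisha₄'s assistant]₁.
*[Aisha₄'s assistant]₁* c-commands it within that domain and carries the same index.
The pronoun is locally bound → Principle B violation.

Principle B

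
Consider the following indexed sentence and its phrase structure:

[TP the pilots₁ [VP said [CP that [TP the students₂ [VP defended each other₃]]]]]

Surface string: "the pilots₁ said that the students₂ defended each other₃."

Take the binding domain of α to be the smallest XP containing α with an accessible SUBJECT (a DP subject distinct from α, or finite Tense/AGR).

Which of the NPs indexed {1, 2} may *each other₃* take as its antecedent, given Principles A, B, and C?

*each other* is an anaphor, so Principle A applies: it must be bound in its binding domain.
Binding domain of *each other₃*: the embedded TP, whose subject is the students₂.
*the pilots₁* c-commands the anaphor but is outside its binding domain → cannot satisfy Principle A.
*the students₂* c-commands the anaphor within its binding domain → licit binder.

{2}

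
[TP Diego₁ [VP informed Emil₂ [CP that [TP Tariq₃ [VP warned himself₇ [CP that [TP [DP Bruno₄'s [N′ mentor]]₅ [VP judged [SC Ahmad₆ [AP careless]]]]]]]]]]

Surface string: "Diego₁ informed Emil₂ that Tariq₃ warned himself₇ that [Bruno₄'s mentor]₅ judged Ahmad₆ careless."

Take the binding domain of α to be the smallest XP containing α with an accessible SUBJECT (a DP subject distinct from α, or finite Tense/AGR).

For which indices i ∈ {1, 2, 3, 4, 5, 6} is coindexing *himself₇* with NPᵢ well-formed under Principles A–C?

{3}

*himself* is an anaphor, so Principle A applies: it must be bound in its binding domain.
Binding domain of *himself₇*: the embedded TP, whose subject is Tariq₃.
*Diego₁* c-commands the anaphor but is outside its binding domain → cannot satisfy Principle A.
*Emil₂* c-commands the anaphor but is outside its binding domain → cannot satisfy Principle A.
*Tariq₃* c-commands the anaphor within its binding domain → licit binder.
*Bruno₄* does not c-command the anaphor → cannot bind it.
*[Bruno₄'s mentor]₅* does not c-command the anaphor → cannot bind it.
*Ahmad₆* does not c-command the anaphor → cannot bind it.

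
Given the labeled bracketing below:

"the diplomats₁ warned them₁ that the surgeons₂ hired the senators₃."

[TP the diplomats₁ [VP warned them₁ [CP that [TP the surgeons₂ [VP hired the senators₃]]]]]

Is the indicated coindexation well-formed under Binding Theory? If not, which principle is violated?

Principle B

The two coindexed NPs are *the diplomats₁* and *them₁*.
*them₁* is a pronoun. Its binding domain is the matrix TP, whose subject is the diplomats₁.
*the diplomats₁* c-commands it within that domain and carries the same index.
The pronoun is locally bound → Principle B violation.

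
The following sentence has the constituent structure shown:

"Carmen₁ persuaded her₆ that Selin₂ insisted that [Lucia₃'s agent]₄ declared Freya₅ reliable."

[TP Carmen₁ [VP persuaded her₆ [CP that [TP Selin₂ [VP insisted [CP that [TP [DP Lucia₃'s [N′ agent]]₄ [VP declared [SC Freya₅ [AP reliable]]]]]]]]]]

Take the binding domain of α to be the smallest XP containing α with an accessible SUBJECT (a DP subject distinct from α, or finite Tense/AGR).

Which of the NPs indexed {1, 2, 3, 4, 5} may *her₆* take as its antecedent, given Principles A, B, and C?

none

*her* is a pronoun, so Principle B applies: it must be free in its binding domain.
Binding domain of *her₆*: the matrix TP, whose subject is Carmen₁.
*Carmen₁* c-commands the pronoun within its binding domain → coindexation would violate Principle B.
*Selin₂*: the pronoun c-commands this R-expression → coindexation would violate Principle C on *Selin₂*.
*Lucia₃*: the pronoun c-commands this R-expression → coindexation would violate Principle C on *Lucia₃*.
*[Lucia₃'s agent]₄*: the pronoun c-commands this R-expression → coindexation would violate Principle C on *[Lucia₃'s agent]₄*.
*Freya₅*: the pronoun c-commands this R-expression → coindexation would violate Principle C on *Freya₅*.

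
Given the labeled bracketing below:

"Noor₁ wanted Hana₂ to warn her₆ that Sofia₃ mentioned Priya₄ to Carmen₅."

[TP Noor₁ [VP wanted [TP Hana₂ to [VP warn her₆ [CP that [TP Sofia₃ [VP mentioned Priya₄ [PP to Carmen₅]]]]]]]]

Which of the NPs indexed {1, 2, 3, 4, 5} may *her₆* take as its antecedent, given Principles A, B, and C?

*her* is a pronoun, so Principle B applies: it must be free in its binding domain.
Binding domain of *her₆*: the embedded TP, whose subject is Hana₂.
*Noor₁* c-commands the pronoun but from outside its binding domain, and is not c-commanded by it → coindexation permitted.
*Hana₂* c-commands the pronoun within its binding domain → coindexation would violate Principle B.
*Sofia₃*: the pronoun c-commands this R-expression → coindexation would violate Principle C on *Sofia₃*.
*Priya₄*: the pronoun c-commands this R-expression → coindexation would violate Principle C on *Priya₄*.
*Carmen₅*: the pronoun c-commands this R-expression → coindexation would violate Principle C on *Carmen₅*.

{1}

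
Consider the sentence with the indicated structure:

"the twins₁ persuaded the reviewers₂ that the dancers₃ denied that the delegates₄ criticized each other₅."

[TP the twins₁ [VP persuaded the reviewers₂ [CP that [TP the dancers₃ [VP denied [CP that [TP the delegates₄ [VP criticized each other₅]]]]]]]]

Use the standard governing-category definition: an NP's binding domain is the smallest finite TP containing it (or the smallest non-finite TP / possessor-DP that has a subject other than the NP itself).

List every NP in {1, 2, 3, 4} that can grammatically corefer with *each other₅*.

{4}

*each other* is an anaphor, so Principle A applies: it must be bound in its binding domain.
Binding domain of *each other₅*: the embedded TP, whose subject is the delegates₄.
*the twins₁* c-commands the anaphor but is outside its binding domain → cannot satisfy Principle A.
*the reviewers₂* c-commands the anaphor but is outside its binding domain → cannot satisfy Principle A.
*the dancers₃* c-commands the anaphor but is outside its binding domain → cannot satisfy Principle A.
*the delegates₄* c-commands the anaphor within its binding domain → licit binder.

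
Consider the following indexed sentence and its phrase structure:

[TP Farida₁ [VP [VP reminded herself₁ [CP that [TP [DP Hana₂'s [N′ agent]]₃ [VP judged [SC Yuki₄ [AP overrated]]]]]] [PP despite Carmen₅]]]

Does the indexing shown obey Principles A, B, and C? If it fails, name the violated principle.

The two coindexed NPs are *Farida₁* and *herself₁*.
*herself₁* is an anaphor; its binding domain is the matrix TP, whose subject is Farida₁. *Farida₁* c-commands it within that domain and shares its index, so Principle A is satisfied.
*Farida₁* is an R-expression; *herself₁* does not c-command it, and no other NP shares its index, so Principle C is satisfied.
All principles are respected.

grammatical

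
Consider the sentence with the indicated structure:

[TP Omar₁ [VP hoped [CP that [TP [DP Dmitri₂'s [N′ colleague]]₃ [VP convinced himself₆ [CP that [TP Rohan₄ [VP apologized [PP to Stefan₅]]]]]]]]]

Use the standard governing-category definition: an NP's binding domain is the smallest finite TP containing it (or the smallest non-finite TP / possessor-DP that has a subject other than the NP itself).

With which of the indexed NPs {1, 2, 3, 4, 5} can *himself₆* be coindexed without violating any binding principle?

*himself* is an anaphor, so Principle A applies: it must be bound in its binding domain.
Binding domain of *himself₆*: the embedded TP, whose subject is [Dmitri₂'s colleague]₃.
*Omar₁* c-commands the anaphor but is outside its binding domain → cannot satisfy Principle A.
*Dmitri₂* does not c-command the anaphor → cannot bind it.
*[Dmitri₂'s colleague]₃* c-commands the anaphor within its binding domain → licit binder.
*Rohan₄* does not c-command the anaphor → cannot bind it.
*Stefan₅* does not c-command the anaphor → cannot bind it.

{3}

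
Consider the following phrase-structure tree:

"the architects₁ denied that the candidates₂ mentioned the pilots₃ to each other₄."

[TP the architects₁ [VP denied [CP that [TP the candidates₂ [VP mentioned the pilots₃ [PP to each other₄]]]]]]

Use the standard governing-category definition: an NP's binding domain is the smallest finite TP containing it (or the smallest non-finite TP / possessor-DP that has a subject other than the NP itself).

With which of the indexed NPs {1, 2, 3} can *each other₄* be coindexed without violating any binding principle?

*each other* is an anaphor, so Principle A applies: it must be bound in its binding domain.
Binding domain of *each other₄*: the embedded TP, whose subject is the candidates₂.
*the architects₁* c-commands the anaphor but is outside its binding domain → cannot satisfy Principle A.
*the candidates₂* c-commands the anaphor within its binding domain → licit binder.
*the pilots₃* c-commands the anaphor within its binding domain → licit binder.

{2, 3}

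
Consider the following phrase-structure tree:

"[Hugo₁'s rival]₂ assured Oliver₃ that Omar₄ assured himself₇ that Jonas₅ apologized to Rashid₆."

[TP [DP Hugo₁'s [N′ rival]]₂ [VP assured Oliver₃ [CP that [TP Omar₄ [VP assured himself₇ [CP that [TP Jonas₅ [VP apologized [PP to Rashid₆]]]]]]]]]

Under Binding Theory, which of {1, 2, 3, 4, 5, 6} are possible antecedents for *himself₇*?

{4}

*himself* is an anaphor, so Principle A applies: it must be bound in its binding domain.
Binding domain of *himself₇*: the embedded TP, whose subject is Omar₄.
*Hugo₁* does not c-command the anaphor → cannot bind it.
*[Hugo₁'s rival]₂* c-commands the anaphor but is outside its binding domain → cannot satisfy Principle A.
*Oliver₃* c-commands the anaphor but is outside its binding domain → cannot satisfy Principle A.
*Omar₄* c-commands the anaphor within its binding domain → licit binder.
*Jonas₅* does not c-command the anaphor → cannot bind it.
*Rashid₆* does not c-command the anaphor → cannot bind it.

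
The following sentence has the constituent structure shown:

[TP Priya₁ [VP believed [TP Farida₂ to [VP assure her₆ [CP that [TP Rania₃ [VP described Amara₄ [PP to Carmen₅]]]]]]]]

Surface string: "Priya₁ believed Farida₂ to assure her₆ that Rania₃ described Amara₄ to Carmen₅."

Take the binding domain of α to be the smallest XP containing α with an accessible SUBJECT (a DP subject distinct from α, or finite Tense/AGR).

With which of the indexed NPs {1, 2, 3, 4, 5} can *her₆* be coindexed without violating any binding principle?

{1}

*her* is a pronoun, so Principle B applies: it must be free in its binding domain.
Binding domain of *her₆*: the embedded TP, whose subject is Farida₂.
*Priya₁* c-commands the pronoun but from outside its binding domain, and is not c-commanded by it → coindexation permitted.
*Farida₂* c-commands the pronoun within its binding domain → coindexation would violate Principle B.
*Rania₃*: the pronoun c-commands this R-expression → coindexation would violate Principle C on *Rania₃*.
*Amara₄*: the pronoun c-commands this R-expression → coindexation would violate Principle C on *Amara₄*.
*Carmen₅*: the pronoun c-commands this R-expression → coindexation would violate Principle C on *Carmen₅*.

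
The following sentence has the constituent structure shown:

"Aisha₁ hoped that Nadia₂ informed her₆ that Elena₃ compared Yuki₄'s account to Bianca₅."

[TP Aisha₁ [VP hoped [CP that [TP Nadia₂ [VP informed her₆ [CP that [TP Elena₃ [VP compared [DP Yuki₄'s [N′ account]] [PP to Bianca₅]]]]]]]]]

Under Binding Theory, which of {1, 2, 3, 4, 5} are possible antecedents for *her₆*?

*her* is a pronoun, so Principle B applies: it must be free in its binding domain.
Binding domain of *her₆*: the embedded TP, whose subject is Nadia₂.
*Aisha₁* c-commands the pronoun but from outside its binding domain, and is not c-commanded by it → coindexation permitted.
*Nadia₂* c-commands the pronoun within its binding domain → coindexation would violate Principle B.
*Elena₃*: the pronoun c-commands this R-expression → coindexation would violate Principle C on *Elena₃*.
*Yuki₄*: the pronoun c-commands this R-expression → coindexation would violate Principle C on *Yuki₄*.
*Bianca₅*: the pronoun c-commands this R-expression → coindexation would violate Principle C on *Bianca₅*.

{1}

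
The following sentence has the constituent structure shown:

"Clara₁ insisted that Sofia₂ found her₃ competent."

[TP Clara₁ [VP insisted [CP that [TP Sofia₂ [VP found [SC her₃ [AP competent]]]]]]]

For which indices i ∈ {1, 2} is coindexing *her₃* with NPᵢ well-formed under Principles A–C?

*her* is a pronoun, so Principle B applies: it must be free in its binding domain.
Binding domain of *her₃*: the embedded TP, whose subject is Sofia₂.
*Clara₁* c-commands the pronoun but from outside its binding domain, and is not c-commanded by it → coindexation permitted.
*Sofia₂* c-commands the pronoun within its binding domain → coindexation would violate Principle B.

{1}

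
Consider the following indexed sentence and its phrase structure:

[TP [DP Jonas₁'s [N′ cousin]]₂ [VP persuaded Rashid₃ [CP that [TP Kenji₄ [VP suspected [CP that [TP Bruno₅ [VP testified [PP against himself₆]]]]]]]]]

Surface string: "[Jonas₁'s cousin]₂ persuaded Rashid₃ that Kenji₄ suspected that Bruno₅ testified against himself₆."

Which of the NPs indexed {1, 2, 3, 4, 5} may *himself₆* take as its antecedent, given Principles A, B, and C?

{5}

*himself* is an anaphor, so Principle A applies: it must be bound in its binding domain.
Binding domain of *himself₆*: the embedded TP, whose subject is Bruno₅.
*Jonas₁* does not c-command the anaphor → cannot bind it.
*[Jonas₁'s cousin]₂* c-commands the anaphor but is outside its binding domain → cannot satisfy Principle A.
*Rashid₃* c-commands the anaphor but is outside its binding domain → cannot satisfy Principle A.
*Kenji₄* c-commands the anaphor but is outside its binding domain → cannot satisfy Principle A.
*Bruno₅* c-commands the anaphor within its binding domain → licit binder.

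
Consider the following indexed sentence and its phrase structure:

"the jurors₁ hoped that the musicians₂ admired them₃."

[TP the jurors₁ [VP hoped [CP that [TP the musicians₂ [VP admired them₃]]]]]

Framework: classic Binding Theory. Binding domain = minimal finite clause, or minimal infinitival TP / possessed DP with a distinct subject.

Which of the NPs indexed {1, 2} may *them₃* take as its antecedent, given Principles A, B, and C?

*them* is a pronoun, so Principle B applies: it must be free in its binding domain.
Binding domain of *them₃*: the embedded TP, whose subject is the musicians₂.
*the jurors₁* c-commands the pronoun but from outside its binding domain, and is not c-commanded by it → coindexation permitted.
*the musicians₂* c-commands the pronoun within its binding domain → coindexation would violate Principle B.

{1}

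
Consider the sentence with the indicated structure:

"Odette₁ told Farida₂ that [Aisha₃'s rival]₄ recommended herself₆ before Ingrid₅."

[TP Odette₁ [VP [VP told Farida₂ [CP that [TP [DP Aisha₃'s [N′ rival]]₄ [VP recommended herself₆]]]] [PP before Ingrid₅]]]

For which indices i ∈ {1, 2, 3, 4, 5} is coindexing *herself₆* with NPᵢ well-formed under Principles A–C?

{4}

*herself* is an anaphor, so Principle A applies: it must be bound in its binding domain.
Binding domain of *herself₆*: the embedded TP, whose subject is [Aisha₃'s rival]₄.
*Odette₁* c-commands the anaphor but is outside its binding domain → cannot satisfy Principle A.
*Farida₂* c-commands the anaphor but is outside its binding domain → cannot satisfy Principle A.
*Aisha₃* does not c-command the anaphor → cannot bind it.
*[Aisha₃'s rival]₄* c-commands the anaphor within its binding domain → licit binder.
*Ingrid₅* does not c-command the anaphor → cannot bind it.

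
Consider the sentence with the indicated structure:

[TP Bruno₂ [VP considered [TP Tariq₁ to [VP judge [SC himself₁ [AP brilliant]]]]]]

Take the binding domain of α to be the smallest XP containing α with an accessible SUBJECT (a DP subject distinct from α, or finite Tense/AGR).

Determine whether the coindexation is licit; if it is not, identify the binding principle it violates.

grammatical

The two coindexed NPs are *Tariq₁* and *himself₁*.
*himself₁* is an anaphor; its binding domain is the embedded TP, whose subject is Tariq₁. *Tariq₁* c-commands it within that domain and shares its index, so Principle A is satisfied.
*Tariq₁* is an R-expression; *himself₁* does not c-command it, and no other NP shares its index, so Principle C is satisfied.
All principles are respected.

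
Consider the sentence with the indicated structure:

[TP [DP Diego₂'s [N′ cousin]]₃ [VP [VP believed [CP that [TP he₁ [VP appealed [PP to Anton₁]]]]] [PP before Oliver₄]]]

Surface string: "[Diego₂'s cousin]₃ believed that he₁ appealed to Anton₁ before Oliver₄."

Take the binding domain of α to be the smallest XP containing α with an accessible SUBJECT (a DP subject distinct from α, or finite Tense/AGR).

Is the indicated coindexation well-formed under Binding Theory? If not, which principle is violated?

The two coindexed NPs are *he₁* and *Anton₁*.
*Anton₁* is an R-expression. Principle C requires it to be free everywhere.
*he₁* c-commands it and carries the same index.
The R-expression is bound → Principle C violation.

Principle C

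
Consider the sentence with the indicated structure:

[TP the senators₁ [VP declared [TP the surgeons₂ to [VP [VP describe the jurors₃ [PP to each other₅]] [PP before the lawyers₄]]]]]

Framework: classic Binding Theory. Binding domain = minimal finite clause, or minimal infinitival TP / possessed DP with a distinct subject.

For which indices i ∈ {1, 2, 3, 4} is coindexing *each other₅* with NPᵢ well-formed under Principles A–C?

{2, 3}

*each other* is an anaphor, so Principle A applies: it must be bound in its binding domain.
Binding domain of *each other₅*: the embedded TP, whose subject is the surgeons₂.
*the senators₁* c-commands the anaphor but is outside its binding domain → cannot satisfy Principle A.
*the surgeons₂* c-commands the anaphor within its binding domain → licit binder.
*the jurors₃* c-commands the anaphor within its binding domain → licit binder.
*the lawyers₄* does not c-command the anaphor → cannot bind it.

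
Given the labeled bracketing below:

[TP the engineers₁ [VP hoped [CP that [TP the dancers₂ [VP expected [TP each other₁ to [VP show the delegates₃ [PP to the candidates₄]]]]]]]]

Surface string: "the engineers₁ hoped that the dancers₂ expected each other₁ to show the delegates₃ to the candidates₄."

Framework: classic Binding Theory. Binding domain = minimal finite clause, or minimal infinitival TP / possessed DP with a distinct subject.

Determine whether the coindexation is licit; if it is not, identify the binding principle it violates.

Principle A

The two coindexed NPs are *the engineers₁* and *each other₁*.
*each other₁* is an anaphor. Principle A requires it to be bound within its binding domain — the embedded TP, whose subject is the dancers₂.
Within that domain it is c-commanded by *the dancers₂*, which does not share its index.
*the engineers₁* does c-command the anaphor, but from outside its binding domain.
The anaphor is unbound in its domain → Principle A violation.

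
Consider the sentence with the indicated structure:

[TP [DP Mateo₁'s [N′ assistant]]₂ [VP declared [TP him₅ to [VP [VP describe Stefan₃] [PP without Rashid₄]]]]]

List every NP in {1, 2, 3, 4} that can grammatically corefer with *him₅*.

*him* is a pronoun, so Principle B applies: it must be free in its binding domain.
Binding domain of *him₅*: the matrix TP, whose subject is [Mateo₁'s assistant]₂.
*Mateo₁* and the pronoun do not c-command one another → neither Principle B nor Principle C is at stake; coindexation permitted.
*[Mateo₁'s assistant]₂* c-commands the pronoun within its binding domain → coindexation would violate Principle B.
*Stefan₃*: the pronoun c-commands this R-expression → coindexation would violate Principle C on *Stefan₃*.
*Rashid₄*: the pronoun c-commands this R-expression → coindexation would violate Principle C on *Rashid₄*.

{1}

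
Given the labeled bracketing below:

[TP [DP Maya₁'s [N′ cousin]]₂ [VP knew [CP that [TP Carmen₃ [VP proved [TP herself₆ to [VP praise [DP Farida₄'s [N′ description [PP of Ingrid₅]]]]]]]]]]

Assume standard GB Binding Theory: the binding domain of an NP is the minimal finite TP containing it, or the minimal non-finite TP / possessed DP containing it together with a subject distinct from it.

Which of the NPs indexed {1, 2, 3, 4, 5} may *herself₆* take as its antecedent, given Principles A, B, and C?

{3}

*herself* is an anaphor, so Principle A applies: it must be bound in its binding domain.
Binding domain of *herself₆*: the embedded TP, whose subject is Carmen₃.
*Maya₁* does not c-command the anaphor → cannot bind it.
*[Maya₁'s cousin]₂* c-commands the anaphor but is outside its binding domain → cannot satisfy Principle A.
*Carmen₃* c-commands the anaphor within its binding domain → licit binder.
*Farida₄* does not c-command the anaphor → cannot bind it.
*Ingrid₅* does not c-command the anaphor → cannot bind it.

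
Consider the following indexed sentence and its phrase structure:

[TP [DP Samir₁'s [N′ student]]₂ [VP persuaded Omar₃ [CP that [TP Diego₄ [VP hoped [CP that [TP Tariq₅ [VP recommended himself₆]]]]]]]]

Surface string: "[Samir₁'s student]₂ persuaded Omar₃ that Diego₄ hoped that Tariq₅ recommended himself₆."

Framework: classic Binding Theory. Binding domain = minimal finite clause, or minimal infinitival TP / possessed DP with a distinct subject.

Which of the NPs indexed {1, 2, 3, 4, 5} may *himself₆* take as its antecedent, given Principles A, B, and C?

*himself* is an anaphor, so Principle A applies: it must be bound in its binding domain.
Binding domain of *himself₆*: the embedded TP, whose subject is Tariq₅.
*Samir₁* does not c-command the anaphor → cannot bind it.
*[Samir₁'s student]₂* c-commands the anaphor but is outside its binding domain → cannot satisfy Principle A.
*Omar₃* c-commands the anaphor but is outside its binding domain → cannot satisfy Principle A.
*Diego₄* c-commands the anaphor but is outside its binding domain → cannot satisfy Principle A.
*Tariq₅* c-commands the anaphor within its binding domain → licit binder.

{5}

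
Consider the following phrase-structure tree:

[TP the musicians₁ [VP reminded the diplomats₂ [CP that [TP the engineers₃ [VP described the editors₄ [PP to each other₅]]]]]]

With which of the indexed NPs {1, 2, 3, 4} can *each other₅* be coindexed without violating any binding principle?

{3, 4}

*each other* is an anaphor, so Principle A applies: it must be bound in its binding domain.
Binding domain of *each other₅*: the embedded TP, whose subject is the engineers₃.
*the musicians₁* c-commands the anaphor but is outside its binding domain → cannot satisfy Principle A.
*the diplomats₂* c-commands the anaphor but is outside its binding domain → cannot satisfy Principle A.
*the engineers₃* c-commands the anaphor within its binding domain → licit binder.
*the editors₄* c-commands the anaphor within its binding domain → licit binder.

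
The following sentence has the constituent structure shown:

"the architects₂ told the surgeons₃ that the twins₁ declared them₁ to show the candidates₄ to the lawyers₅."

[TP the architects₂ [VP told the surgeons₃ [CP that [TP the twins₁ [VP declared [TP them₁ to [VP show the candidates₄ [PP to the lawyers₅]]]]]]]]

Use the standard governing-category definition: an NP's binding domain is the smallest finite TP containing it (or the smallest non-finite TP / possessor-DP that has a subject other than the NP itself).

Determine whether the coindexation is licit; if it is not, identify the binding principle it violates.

Principle B

The two coindexed NPs are *the twins₁* and *them₁*.
*them₁* is a pronoun. Its binding domain is the embedded TP, whose subject is the twins₁.
*the twins₁* c-commands it within that domain and carries the same index.
The pronoun is locally bound → Principle B violation.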